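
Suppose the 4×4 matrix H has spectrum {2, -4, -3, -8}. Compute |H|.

-192

det(H) is the product of the eigenvalues: (2) · (-4) · (-3) · (-8) = -192.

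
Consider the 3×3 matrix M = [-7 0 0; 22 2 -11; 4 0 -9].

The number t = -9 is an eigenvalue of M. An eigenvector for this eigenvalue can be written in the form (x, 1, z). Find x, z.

0, 1

We need (M + 9I)v = 0.
M + 9I = [[2, 0, 0], [22, 11, -11], [4, 0, 0]].
Row 1: (2)·x + (0)·1 + (0)·z = 0
Row 2: (22)·x + (11)·1 + (-11)·z = 0
Row 3: (4)·x + (0)·1 + (0)·z = 0
Solving gives x = 0, z = 1.
Check: M·(0, 1, 1) = (0, -9, -9) = -9·(0, 1, 1).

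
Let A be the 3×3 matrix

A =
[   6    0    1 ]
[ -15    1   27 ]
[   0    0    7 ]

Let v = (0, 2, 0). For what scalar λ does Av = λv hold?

Compute Av: A·(0, 2, 0) = (0, 2, 0).
Since Av = λv, compare component 2: 2 = λ·2, so λ = 1.

1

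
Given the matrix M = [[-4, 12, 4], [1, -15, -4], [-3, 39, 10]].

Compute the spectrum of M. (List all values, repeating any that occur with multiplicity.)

-4, -3, -2

Compute the characteristic polynomial p(λ) = det(λI - M).
Cofactor expansion gives p(λ) = λ^3 + 9λ^2 + 26λ + 24.
Try λ = -2: p(-2) = 0, so -2 is a root.
Dividing by (λ + 2) leaves λ^2 + 7λ + 12.
The quadratic factors as (λ + 4)·(λ + 3).
Eigenvalues: -4, -3, -2.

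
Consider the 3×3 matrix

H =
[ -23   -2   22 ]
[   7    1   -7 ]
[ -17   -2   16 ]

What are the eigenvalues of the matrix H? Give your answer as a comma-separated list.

Set up det(μI - H) = 0.
Cofactor expansion gives p(μ) = μ^3 + 6μ^2 - μ - 6.
Since p(1) = 0, μ = 1 is a root.
Factor out (μ - 1): p(μ) = (μ - 1)·(μ^2 + 7μ + 6).
The quadratic factors as (μ + 6)·(μ + 1).
Eigenvalues: -6, -1, 1.

-6, -1, 1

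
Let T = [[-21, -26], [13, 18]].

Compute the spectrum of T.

det(T - lambda·I) = (-21 - lambda)(18 - lambda) - (-26)·(13) = lambda^2 + 3·lambda - 40.
This factors as (lambda + 8)·(lambda - 5) = 0.
Eigenvalues: -8, 5.

-8, 5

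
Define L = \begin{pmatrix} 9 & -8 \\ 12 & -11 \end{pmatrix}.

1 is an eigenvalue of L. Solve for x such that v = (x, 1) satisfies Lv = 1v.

1

We need (L - 1I)v = 0.
L - 1I = [[8, -8], [12, -12]].
Row 1: (8)·x + (-8)·1 = 0
Row 2: (12)·x + (-12)·1 = 0
Solving gives x = 1.
Check: L·(1, 1) = (1, 1) = 1·(1, 1).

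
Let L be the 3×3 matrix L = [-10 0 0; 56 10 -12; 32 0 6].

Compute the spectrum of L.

-10, 6, 10

Set up det(lambda·I - L) = 0.
Expanding along the first row, p(lambda) = lambda^3 - 6·lambda^2 - 100·lambda + 600.
Rational-root test: lambda = -10 gives p(-10) = 0.
Factor out (lambda + 10): p(lambda) = (lambda + 10)·(lambda^2 - 16·lambda + 60).
The quadratic factors as (lambda - 6)·(lambda - 10).
Eigenvalues: -10, 6, 10.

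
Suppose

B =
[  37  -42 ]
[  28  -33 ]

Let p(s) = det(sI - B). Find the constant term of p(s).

-45

p(s) = s^2 - 4s - 45.
The constant term is -45.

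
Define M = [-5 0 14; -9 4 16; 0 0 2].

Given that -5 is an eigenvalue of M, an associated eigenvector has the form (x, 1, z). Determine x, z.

1, 0

We need (M + 5I)v = 0.
M + 5I = [[0, 0, 14], [-9, 9, 16], [0, 0, 7]].
Row 1: (0)·x + (0)·1 + (14)·z = 0
Row 2: (-9)·x + (9)·1 + (16)·z = 0
Row 3: (0)·x + (0)·1 + (7)·z = 0
Solving gives x = 1, z = 0.
Check: M·(1, 1, 0) = (-5, -5, 0) = -5·(1, 1, 0).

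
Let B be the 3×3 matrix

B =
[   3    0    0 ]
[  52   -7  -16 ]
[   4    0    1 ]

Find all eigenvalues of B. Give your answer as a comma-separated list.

-7, 1, 3

The characteristic polynomial is p(s) = det(sI - B).
Expanding the 3×3 determinant: p(s) = s^3 + 3s^2 - 25s + 21.
Rational-root test: s = 1 gives p(1) = 0.
Factor out (s - 1): p(s) = (s - 1)·(s^2 + 4s - 21).
The quadratic factors as (s + 7)·(s - 3).
Eigenvalues: -7, 1, 3.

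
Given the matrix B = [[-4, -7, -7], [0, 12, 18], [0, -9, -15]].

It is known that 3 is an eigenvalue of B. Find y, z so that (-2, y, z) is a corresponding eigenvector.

We need (B - 3I)v = 0.
B - 3I = [[-7, -7, -7], [0, 9, 18], [0, -9, -18]].
Row 1: (-7)·-2 + (-7)·y + (-7)·z = 0
Row 2: (0)·-2 + (9)·y + (18)·z = 0
Row 3: (0)·-2 + (-9)·y + (-18)·z = 0
Solving gives y = 4, z = -2.
Check: B·(-2, 4, -2) = (-6, 12, -6) = 3·(-2, 4, -2).

4, -2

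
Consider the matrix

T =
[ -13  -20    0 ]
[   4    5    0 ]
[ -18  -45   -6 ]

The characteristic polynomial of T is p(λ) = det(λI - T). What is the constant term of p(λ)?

90

p(λ) = λ^3 + 14λ^2 + 63λ + 90.
The constant term is 90.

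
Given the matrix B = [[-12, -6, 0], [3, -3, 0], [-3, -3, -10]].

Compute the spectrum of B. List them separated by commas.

Compute the characteristic polynomial p(r) = det(rI - B).
Cofactor expansion gives p(r) = r^3 + 25r^2 + 204r + 540.
Try r = -6: p(-6) = 0, so -6 is a root.
Factor out (r + 6): p(r) = (r + 6)·(r^2 + 19r + 90).
The quadratic factors as (r + 10)·(r + 9).
Eigenvalues: -10, -9, -6.

-10, -9, -6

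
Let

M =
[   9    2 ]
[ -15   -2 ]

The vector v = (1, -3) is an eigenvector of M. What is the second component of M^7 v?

-6561

First find the eigenvalue: Mv = (3, -9) = 3·(1, -3), so λ = 3.
Then M^7 v = λ^7·v = 3^7·(1, -3) = 2187·(1, -3) = (2187, -6561).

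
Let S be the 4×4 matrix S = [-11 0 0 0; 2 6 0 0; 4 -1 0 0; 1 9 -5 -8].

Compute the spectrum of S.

S is lower triangular, so its eigenvalues are the diagonal entries.
Diagonal: -11, 6, 0, -8.

-11, -8, 0, 6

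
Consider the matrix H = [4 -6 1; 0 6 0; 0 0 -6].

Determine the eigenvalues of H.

H is upper triangular, so its eigenvalues are the diagonal entries.
Diagonal: 4, 6, -6.

-6, 4, 6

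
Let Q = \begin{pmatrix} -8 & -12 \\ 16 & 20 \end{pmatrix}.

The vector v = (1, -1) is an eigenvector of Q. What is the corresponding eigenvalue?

Compute Qv: Q·(1, -1) = (4, -4).
Since Qv = λv, compare component 1: 4 = λ·1, so λ = 4.

4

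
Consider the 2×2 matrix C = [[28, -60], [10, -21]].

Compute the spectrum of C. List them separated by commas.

det(C - λI) = (28 - λ)(-21 - λ) - (-60)·(10) = λ^2 - 7λ + 12.
This factors as (λ - 3)·(λ - 4) = 0.
Eigenvalues: 3, 4.

3, 4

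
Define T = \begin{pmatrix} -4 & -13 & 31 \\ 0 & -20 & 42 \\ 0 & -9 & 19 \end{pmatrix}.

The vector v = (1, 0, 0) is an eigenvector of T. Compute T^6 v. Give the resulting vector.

First find the eigenvalue: Tv = (-4, 0, 0) = -4·(1, 0, 0), so λ = -4.
Then T^6 v = λ^6·v = (-4)^6·(1, 0, 0) = 4096·(1, 0, 0) = (4096, 0, 0).

(4096, 0, 0)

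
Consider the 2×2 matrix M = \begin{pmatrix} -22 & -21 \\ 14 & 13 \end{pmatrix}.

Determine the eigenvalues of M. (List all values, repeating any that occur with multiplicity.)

det(M - sI) = (-22 - s)(13 - s) - (-21)·(14) = s^2 + 9s + 8.
This factors as (s + 8)·(s + 1) = 0.
Eigenvalues: -8, -1.

-8, -1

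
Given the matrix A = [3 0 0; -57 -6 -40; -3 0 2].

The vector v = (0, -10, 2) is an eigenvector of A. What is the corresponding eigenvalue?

2

Compute Av: A·(0, -10, 2) = (0, -20, 4).
Since Av = λv, compare component 2: -20 = λ·-10, so λ = 2.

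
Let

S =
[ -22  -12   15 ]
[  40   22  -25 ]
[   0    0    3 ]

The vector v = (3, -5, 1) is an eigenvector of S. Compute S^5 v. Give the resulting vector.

(729, -1215, 243)

First find the eigenvalue: Sv = (9, -15, 3) = 3·(3, -5, 1), so λ = 3.
Then S^5 v = λ^5·v = 3^5·(3, -5, 1) = 243·(3, -5, 1) = (729, -1215, 243).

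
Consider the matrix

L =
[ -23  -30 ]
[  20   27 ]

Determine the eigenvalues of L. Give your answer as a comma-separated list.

-3, 7

det(L - tI) = (-23 - t)(27 - t) - (-30)·(20) = t^2 - 4t - 21.
This factors as (t + 3)·(t - 7) = 0.
Eigenvalues: -3, 7.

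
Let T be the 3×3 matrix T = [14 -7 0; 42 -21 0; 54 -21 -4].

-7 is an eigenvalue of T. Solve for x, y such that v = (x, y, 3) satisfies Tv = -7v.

1, 3

We need (T + 7I)v = 0.
T + 7I = [[21, -7, 0], [42, -14, 0], [54, -21, 3]].
Row 1: (21)·x + (-7)·y + (0)·3 = 0
Row 2: (42)·x + (-14)·y + (0)·3 = 0
Row 3: (54)·x + (-21)·y + (3)·3 = 0
Solving gives x = 1, y = 3.
Check: T·(1, 3, 3) = (-7, -21, -21) = -7·(1, 3, 3).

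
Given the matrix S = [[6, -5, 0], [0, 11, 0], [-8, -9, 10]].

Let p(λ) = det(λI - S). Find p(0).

-660

p(0) = det(0·I − S) = det(−S) = (−1)^3·det(S).
det(S) = 660, so p(0) = -660.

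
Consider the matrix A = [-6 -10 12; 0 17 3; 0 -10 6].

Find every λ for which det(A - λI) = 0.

The characteristic polynomial is p(lambda) = det(lambda·I - A).
Expanding along the first row, p(lambda) = lambda^3 - 17·lambda^2 - 6·lambda + 792.
Since p(-6) = 0, lambda = -6 is a root.
Dividing by (lambda + 6) leaves lambda^2 - 23·lambda + 132.
The quadratic factors as (lambda - 11)·(lambda - 12).
Eigenvalues: -6, 11, 12.

-6, 11, 12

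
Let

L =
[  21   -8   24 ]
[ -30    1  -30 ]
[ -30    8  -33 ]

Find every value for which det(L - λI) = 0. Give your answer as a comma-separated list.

-9, -3, 1

Compute the characteristic polynomial p(λ) = det(λI - L).
Expanding along the first row, p(λ) = λ^3 + 11λ^2 + 15λ - 27.
Since p(1) = 0, λ = 1 is a root.
Dividing by (λ - 1) leaves λ^2 + 12λ + 27.
The quadratic factors as (λ + 9)·(λ + 3).
Eigenvalues: -9, -3, 1.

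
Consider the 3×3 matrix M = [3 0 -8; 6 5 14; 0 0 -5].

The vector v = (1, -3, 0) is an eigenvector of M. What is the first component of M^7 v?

First find the eigenvalue: Mv = (3, -9, 0) = 3·(1, -3, 0), so λ = 3.
Then M^7 v = λ^7·v = 3^7·(1, -3, 0) = 2187·(1, -3, 0) = (2187, -6561, 0).

2187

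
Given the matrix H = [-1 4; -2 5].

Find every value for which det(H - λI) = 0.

det(H - λI) = (-1 - λ)(5 - λ) - (4)·(-2) = λ^2 - 4λ + 3.
This factors as (λ - 1)·(λ - 3) = 0.
Eigenvalues: 1, 3.

1, 3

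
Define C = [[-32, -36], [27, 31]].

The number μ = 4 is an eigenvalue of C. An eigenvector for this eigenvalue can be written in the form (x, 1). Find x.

We need (C - 4I)v = 0.
C - 4I = [[-36, -36], [27, 27]].
Row 1: (-36)·x + (-36)·1 = 0
Row 2: (27)·x + (27)·1 = 0
Solving gives x = -1.
Check: C·(-1, 1) = (-4, 4) = 4·(-1, 1).

-1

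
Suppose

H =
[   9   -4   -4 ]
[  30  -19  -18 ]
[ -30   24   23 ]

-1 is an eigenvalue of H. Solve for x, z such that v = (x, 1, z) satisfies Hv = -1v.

0, -1

We need (H + 1I)v = 0.
H + 1I = [[10, -4, -4], [30, -18, -18], [-30, 24, 24]].
Row 1: (10)·x + (-4)·1 + (-4)·z = 0
Row 2: (30)·x + (-18)·1 + (-18)·z = 0
Row 3: (-30)·x + (24)·1 + (24)·z = 0
Solving gives x = 0, z = -1.
Check: H·(0, 1, -1) = (0, -1, 1) = -1·(0, 1, -1).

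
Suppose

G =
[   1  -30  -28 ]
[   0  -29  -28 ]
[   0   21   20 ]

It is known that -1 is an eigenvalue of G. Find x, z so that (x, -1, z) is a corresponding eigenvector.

We need (G + 1I)v = 0.
G + 1I = [[2, -30, -28], [0, -28, -28], [0, 21, 21]].
Row 1: (2)·x + (-30)·-1 + (-28)·z = 0
Row 2: (0)·x + (-28)·-1 + (-28)·z = 0
Row 3: (0)·x + (21)·-1 + (21)·z = 0
Solving gives x = -1, z = 1.
Check: G·(-1, -1, 1) = (1, 1, -1) = -1·(-1, -1, 1).

-1, 1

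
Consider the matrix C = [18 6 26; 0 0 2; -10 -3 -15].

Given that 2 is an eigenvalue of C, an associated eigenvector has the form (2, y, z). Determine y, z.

-1, -1

We need (C - 2I)v = 0.
C - 2I = [[16, 6, 26], [0, -2, 2], [-10, -3, -17]].
Row 1: (16)·2 + (6)·y + (26)·z = 0
Row 2: (0)·2 + (-2)·y + (2)·z = 0
Row 3: (-10)·2 + (-3)·y + (-17)·z = 0
Solving gives y = -1, z = -1.
Check: C·(2, -1, -1) = (4, -2, -2) = 2·(2, -1, -1).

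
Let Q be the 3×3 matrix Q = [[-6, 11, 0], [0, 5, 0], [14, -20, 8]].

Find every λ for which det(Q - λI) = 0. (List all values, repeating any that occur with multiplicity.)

The characteristic polynomial is p(t) = det(tI - Q).
Expanding the 3×3 determinant: p(t) = t^3 - 7t^2 - 38t + 240.
Try t = 8: p(8) = 0, so 8 is a root.
Dividing by (t - 8) leaves t^2 + t - 30.
The quadratic factors as (t + 6)·(t - 5).
Eigenvalues: -6, 5, 8.

-6, 5, 8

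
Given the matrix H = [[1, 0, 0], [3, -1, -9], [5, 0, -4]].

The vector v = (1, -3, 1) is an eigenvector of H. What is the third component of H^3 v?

1

First find the eigenvalue: Hv = (1, -3, 1) = 1·(1, -3, 1), so λ = 1.
Then H^3 v = λ^3·v = 1^3·(1, -3, 1) = 1·(1, -3, 1) = (1, -3, 1).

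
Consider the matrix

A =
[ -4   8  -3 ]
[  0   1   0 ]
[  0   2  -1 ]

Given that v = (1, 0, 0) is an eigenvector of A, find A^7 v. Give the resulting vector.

First find the eigenvalue: Av = (-4, 0, 0) = -4·(1, 0, 0), so λ = -4.
Then A^7 v = λ^7·v = (-4)^7·(1, 0, 0) = -16384·(1, 0, 0) = (-16384, 0, 0).

(-16384, 0, 0)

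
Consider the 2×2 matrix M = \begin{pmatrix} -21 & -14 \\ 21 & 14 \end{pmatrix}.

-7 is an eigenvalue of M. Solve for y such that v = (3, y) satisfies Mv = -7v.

We need (M + 7I)v = 0.
M + 7I = [[-14, -14], [21, 21]].
Row 1: (-14)·3 + (-14)·y = 0
Row 2: (21)·3 + (21)·y = 0
Solving gives y = -3.
Check: M·(3, -3) = (-21, 21) = -7·(3, -3).

-3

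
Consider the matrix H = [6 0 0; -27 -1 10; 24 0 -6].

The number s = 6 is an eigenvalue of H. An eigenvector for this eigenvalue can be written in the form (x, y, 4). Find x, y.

We need (H - 6I)v = 0.
H - 6I = [[0, 0, 0], [-27, -7, 10], [24, 0, -12]].
Row 1: (0)·x + (0)·y + (0)·4 = 0
Row 2: (-27)·x + (-7)·y + (10)·4 = 0
Row 3: (24)·x + (0)·y + (-12)·4 = 0
Solving gives x = 2, y = -2.
Check: H·(2, -2, 4) = (12, -12, 24) = 6·(2, -2, 4).

2, -2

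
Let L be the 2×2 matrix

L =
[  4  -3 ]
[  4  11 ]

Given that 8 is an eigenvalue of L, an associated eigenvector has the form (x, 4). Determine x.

-3

We need (L - 8I)v = 0.
L - 8I = [[-4, -3], [4, 3]].
Row 1: (-4)·x + (-3)·4 = 0
Row 2: (4)·x + (3)·4 = 0
Solving gives x = -3.
Check: L·(-3, 4) = (-24, 32) = 8·(-3, 4).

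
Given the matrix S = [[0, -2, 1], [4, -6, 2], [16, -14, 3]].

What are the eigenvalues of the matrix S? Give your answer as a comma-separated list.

Set up det(λI - S) = 0.
Cofactor expansion gives p(λ) = λ^3 + 3λ^2 + 2λ.
Since p(0) = 0, λ = 0 is a root.
Dividing by λ leaves λ^2 + 3λ + 2.
The quadratic factors as (λ + 2)·(λ + 1).
Eigenvalues: -2, -1, 0.

-2, -1, 0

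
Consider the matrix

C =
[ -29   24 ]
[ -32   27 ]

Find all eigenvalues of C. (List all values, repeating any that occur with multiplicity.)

-5, 3

det(C - λI) = (-29 - λ)(27 - λ) - (24)·(-32) = λ^2 + 2λ - 15.
This factors as (λ + 5)·(λ - 3) = 0.
Eigenvalues: -5, 3.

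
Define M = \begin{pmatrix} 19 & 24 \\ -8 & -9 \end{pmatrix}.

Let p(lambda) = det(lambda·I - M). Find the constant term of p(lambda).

p(lambda) = lambda^2 - 10·lambda + 21.
The constant term is 21.

21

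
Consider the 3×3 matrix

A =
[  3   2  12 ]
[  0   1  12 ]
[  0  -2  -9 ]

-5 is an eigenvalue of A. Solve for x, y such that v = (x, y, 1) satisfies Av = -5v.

-1, -2

We need (A + 5I)v = 0.
A + 5I = [[8, 2, 12], [0, 6, 12], [0, -2, -4]].
Row 1: (8)·x + (2)·y + (12)·1 = 0
Row 2: (0)·x + (6)·y + (12)·1 = 0
Row 3: (0)·x + (-2)·y + (-4)·1 = 0
Solving gives x = -1, y = -2.
Check: A·(-1, -2, 1) = (5, 10, -5) = -5·(-1, -2, 1).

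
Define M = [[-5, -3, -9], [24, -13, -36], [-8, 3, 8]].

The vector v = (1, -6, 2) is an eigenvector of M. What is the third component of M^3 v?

-250

First find the eigenvalue: Mv = (-5, 30, -10) = -5·(1, -6, 2), so λ = -5.
Then M^3 v = λ^3·v = (-5)^3·(1, -6, 2) = -125·(1, -6, 2) = (-125, 750, -250).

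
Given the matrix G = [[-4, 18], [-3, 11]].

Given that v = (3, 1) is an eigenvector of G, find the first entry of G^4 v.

First find the eigenvalue: Gv = (6, 2) = 2·(3, 1), so λ = 2.
Then G^4 v = λ^4·v = 2^4·(3, 1) = 16·(3, 1) = (48, 16).

48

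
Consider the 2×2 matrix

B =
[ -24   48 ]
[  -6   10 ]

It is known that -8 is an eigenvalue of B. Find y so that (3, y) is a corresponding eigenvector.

We need (B + 8I)v = 0.
B + 8I = [[-16, 48], [-6, 18]].
Row 1: (-16)·3 + (48)·y = 0
Row 2: (-6)·3 + (18)·y = 0
Solving gives y = 1.
Check: B·(3, 1) = (-24, -8) = -8·(3, 1).

1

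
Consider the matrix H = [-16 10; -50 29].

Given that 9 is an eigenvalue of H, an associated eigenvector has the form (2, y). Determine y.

We need (H - 9I)v = 0.
H - 9I = [[-25, 10], [-50, 20]].
Row 1: (-25)·2 + (10)·y = 0
Row 2: (-50)·2 + (20)·y = 0
Solving gives y = 5.
Check: H·(2, 5) = (18, 45) = 9·(2, 5).

5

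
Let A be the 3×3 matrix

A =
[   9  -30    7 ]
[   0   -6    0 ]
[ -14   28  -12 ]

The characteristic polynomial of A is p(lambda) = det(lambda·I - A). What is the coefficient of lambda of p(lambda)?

8

p(lambda) = lambda^3 + 9·lambda^2 + 8·lambda - 60.
The coefficient of lambda is 8.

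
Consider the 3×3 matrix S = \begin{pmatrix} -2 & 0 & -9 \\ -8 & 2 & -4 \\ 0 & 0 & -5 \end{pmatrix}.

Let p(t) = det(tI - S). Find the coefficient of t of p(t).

-4

p(t) = t^3 + 5t^2 - 4t - 20.
The coefficient of t is -4.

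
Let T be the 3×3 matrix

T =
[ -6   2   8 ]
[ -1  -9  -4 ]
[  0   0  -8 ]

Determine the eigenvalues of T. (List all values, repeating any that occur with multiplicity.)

The characteristic polynomial is p(t) = det(tI - T).
Expanding the 3×3 determinant: p(t) = t^3 + 23t^2 + 176t + 448.
Rational-root test: t = -8 gives p(-8) = 0.
Factor out (t + 8): p(t) = (t + 8)·(t^2 + 15t + 56).
The quadratic factors as (t + 8)·(t + 7).
Eigenvalues: -8, -8, -7.

-8, -8, -7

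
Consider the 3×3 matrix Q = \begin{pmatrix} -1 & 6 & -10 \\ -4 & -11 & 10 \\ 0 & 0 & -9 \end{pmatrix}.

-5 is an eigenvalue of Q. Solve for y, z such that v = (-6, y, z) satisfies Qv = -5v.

We need (Q + 5I)v = 0.
Q + 5I = [[4, 6, -10], [-4, -6, 10], [0, 0, -4]].
Row 1: (4)·-6 + (6)·y + (-10)·z = 0
Row 2: (-4)·-6 + (-6)·y + (10)·z = 0
Row 3: (0)·-6 + (0)·y + (-4)·z = 0
Solving gives y = 4, z = 0.
Check: Q·(-6, 4, 0) = (30, -20, 0) = -5·(-6, 4, 0).

4, 0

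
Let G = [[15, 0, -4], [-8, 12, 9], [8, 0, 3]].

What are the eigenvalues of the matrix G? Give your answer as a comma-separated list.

7, 11, 12

The characteristic polynomial is p(s) = det(sI - G).
Expanding along the first row, p(s) = s^3 - 30s^2 + 293s - 924.
Try s = 7: p(7) = 0, so 7 is a root.
Dividing by (s - 7) leaves s^2 - 23s + 132.
The quadratic factors as (s - 11)·(s - 12).
Eigenvalues: 7, 11, 12.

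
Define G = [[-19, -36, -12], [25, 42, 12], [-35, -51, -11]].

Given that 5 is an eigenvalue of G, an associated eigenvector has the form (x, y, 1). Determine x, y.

1, -1

We need (G - 5I)v = 0.
G - 5I = [[-24, -36, -12], [25, 37, 12], [-35, -51, -16]].
Row 1: (-24)·x + (-36)·y + (-12)·1 = 0
Row 2: (25)·x + (37)·y + (12)·1 = 0
Row 3: (-35)·x + (-51)·y + (-16)·1 = 0
Solving gives x = 1, y = -1.
Check: G·(1, -1, 1) = (5, -5, 5) = 5·(1, -1, 1).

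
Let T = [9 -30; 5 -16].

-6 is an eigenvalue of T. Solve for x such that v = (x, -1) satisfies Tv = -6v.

We need (T + 6I)v = 0.
T + 6I = [[15, -30], [5, -10]].
Row 1: (15)·x + (-30)·-1 = 0
Row 2: (5)·x + (-10)·-1 = 0
Solving gives x = -2.
Check: T·(-2, -1) = (12, 6) = -6·(-2, -1).

-2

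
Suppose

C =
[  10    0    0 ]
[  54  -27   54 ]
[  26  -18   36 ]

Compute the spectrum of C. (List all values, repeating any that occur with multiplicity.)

0, 9, 10

Compute the characteristic polynomial p(lambda) = det(lambda·I - C).
Cofactor expansion gives p(lambda) = lambda^3 - 19·lambda^2 + 90·lambda.
Rational-root test: lambda = 9 gives p(9) = 0.
Dividing by (lambda - 9) leaves lambda^2 - 10·lambda.
The quadratic factors as lambda·(lambda - 10).
Eigenvalues: 0, 9, 10.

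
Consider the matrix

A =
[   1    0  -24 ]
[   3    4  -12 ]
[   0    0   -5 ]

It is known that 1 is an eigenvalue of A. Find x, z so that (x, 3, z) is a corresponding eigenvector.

-3, 0

We need (A - 1I)v = 0.
A - 1I = [[0, 0, -24], [3, 3, -12], [0, 0, -6]].
Row 1: (0)·x + (0)·3 + (-24)·z = 0
Row 2: (3)·x + (3)·3 + (-12)·z = 0
Row 3: (0)·x + (0)·3 + (-6)·z = 0
Solving gives x = -3, z = 0.
Check: A·(-3, 3, 0) = (-3, 3, 0) = 1·(-3, 3, 0).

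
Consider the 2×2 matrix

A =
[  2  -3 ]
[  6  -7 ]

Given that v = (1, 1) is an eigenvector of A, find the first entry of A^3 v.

First find the eigenvalue: Av = (-1, -1) = -1·(1, 1), so λ = -1.
Then A^3 v = λ^3·v = (-1)^3·(1, 1) = -1·(1, 1) = (-1, -1).

-1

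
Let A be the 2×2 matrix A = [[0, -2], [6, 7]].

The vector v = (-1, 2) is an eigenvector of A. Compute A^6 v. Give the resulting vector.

(-4096, 8192)

First find the eigenvalue: Av = (-4, 8) = 4·(-1, 2), so λ = 4.
Then A^6 v = λ^6·v = 4^6·(-1, 2) = 4096·(-1, 2) = (-4096, 8192).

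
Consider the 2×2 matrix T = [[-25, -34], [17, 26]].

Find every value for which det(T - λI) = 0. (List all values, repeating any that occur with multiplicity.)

-8, 9

det(T - sI) = (-25 - s)(26 - s) - (-34)·(17) = s^2 - s - 72.
This factors as (s + 8)·(s - 9) = 0.
Eigenvalues: -8, 9.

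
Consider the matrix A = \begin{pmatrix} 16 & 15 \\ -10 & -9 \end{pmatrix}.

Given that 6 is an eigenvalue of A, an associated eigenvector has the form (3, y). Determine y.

-2

We need (A - 6I)v = 0.
A - 6I = [[10, 15], [-10, -15]].
Row 1: (10)·3 + (15)·y = 0
Row 2: (-10)·3 + (-15)·y = 0
Solving gives y = -2.
Check: A·(3, -2) = (18, -12) = 6·(3, -2).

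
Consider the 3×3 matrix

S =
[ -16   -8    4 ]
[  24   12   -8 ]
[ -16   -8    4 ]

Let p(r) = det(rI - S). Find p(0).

0

p(0) = det(0·I − S) = det(−S) = (−1)^3·det(S).
det(S) = 0, so p(0) = 0.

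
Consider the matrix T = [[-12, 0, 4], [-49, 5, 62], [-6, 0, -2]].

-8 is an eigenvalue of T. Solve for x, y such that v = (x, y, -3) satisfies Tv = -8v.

-3, 3

We need (T + 8I)v = 0.
T + 8I = [[-4, 0, 4], [-49, 13, 62], [-6, 0, 6]].
Row 1: (-4)·x + (0)·y + (4)·-3 = 0
Row 2: (-49)·x + (13)·y + (62)·-3 = 0
Row 3: (-6)·x + (0)·y + (6)·-3 = 0
Solving gives x = -3, y = 3.
Check: T·(-3, 3, -3) = (24, -24, 24) = -8·(-3, 3, -3).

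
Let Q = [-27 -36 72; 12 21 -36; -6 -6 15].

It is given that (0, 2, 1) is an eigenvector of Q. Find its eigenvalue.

Compute Qv: Q·(0, 2, 1) = (0, 6, 3).
Since Qv = λv, compare component 2: 6 = λ·2, so λ = 3.

3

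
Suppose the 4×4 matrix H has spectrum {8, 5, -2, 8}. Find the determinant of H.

-640

det(H) is the product of the eigenvalues: (8) · (5) · (-2) · (8) = -640.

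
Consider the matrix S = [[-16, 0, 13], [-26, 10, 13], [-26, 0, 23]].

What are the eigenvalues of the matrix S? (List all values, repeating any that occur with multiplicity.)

-3, 10, 10

Set up det(sI - S) = 0.
Expanding along the first row, p(s) = s^3 - 17s^2 + 40s + 300.
Rational-root test: s = -3 gives p(-3) = 0.
Dividing by (s + 3) leaves s^2 - 20s + 100.
The quadratic factor is (s - 10)^2.
Eigenvalues: -3, 10, 10.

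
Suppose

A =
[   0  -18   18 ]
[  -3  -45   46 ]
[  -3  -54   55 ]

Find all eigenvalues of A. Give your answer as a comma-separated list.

0, 1, 9

The characteristic polynomial is p(t) = det(tI - A).
Expanding the 3×3 determinant: p(t) = t^3 - 10t^2 + 9t.
Since p(9) = 0, t = 9 is a root.
Dividing by (t - 9) leaves t^2 - t.
The quadratic factors as t·(t - 1).
Eigenvalues: 0, 1, 9.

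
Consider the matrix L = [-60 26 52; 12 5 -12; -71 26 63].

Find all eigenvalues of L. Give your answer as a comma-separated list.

Set up det(rI - L) = 0.
Expanding the 3×3 determinant: p(r) = r^3 - 8r^2 - 73r + 440.
Try r = 5: p(5) = 0, so 5 is a root.
Factor out (r - 5): p(r) = (r - 5)·(r^2 - 3r - 88).
The quadratic factors as (r + 8)·(r - 11).
Eigenvalues: -8, 5, 11.

-8, 5, 11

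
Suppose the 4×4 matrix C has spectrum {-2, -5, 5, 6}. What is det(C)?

det(C) is the product of the eigenvalues: (-2) · (-5) · (5) · (6) = 300.

300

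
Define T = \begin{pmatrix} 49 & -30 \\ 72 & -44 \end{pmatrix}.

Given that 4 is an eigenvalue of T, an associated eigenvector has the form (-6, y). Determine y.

-9

We need (T - 4I)v = 0.
T - 4I = [[45, -30], [72, -48]].
Row 1: (45)·-6 + (-30)·y = 0
Row 2: (72)·-6 + (-48)·y = 0
Solving gives y = -9.
Check: T·(-6, -9) = (-24, -36) = 4·(-6, -9).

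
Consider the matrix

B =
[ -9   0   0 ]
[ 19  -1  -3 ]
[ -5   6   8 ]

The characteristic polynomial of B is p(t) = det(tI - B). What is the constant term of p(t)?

p(t) = t^3 + 2t^2 - 53t + 90.
The constant term is 90.

90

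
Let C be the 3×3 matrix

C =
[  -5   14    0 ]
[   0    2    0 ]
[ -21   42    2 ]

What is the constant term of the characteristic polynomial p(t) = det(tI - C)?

20

p(0) = det(0·I − C) = det(−C) = (−1)^3·det(C).
det(C) = -20, so p(0) = 20.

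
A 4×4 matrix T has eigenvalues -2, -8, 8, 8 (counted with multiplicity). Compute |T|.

1024

det(T) is the product of the eigenvalues: (-2) · (-8) · (8) · (8) = 1024.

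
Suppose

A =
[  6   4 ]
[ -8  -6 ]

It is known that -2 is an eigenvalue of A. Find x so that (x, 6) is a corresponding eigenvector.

We need (A + 2I)v = 0.
A + 2I = [[8, 4], [-8, -4]].
Row 1: (8)·x + (4)·6 = 0
Row 2: (-8)·x + (-4)·6 = 0
Solving gives x = -3.
Check: A·(-3, 6) = (6, -12) = -2·(-3, 6).

-3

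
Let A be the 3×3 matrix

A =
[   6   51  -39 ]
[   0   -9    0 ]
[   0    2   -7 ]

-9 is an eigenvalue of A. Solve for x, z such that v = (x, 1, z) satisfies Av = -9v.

We need (A + 9I)v = 0.
A + 9I = [[15, 51, -39], [0, 0, 0], [0, 2, 2]].
Row 1: (15)·x + (51)·1 + (-39)·z = 0
Row 2: (0)·x + (0)·1 + (0)·z = 0
Row 3: (0)·x + (2)·1 + (2)·z = 0
Solving gives x = -6, z = -1.
Check: A·(-6, 1, -1) = (54, -9, 9) = -9·(-6, 1, -1).

-6, -1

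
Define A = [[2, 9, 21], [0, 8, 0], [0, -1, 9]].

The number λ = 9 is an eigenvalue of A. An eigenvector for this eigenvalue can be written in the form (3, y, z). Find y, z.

We need (A - 9I)v = 0.
A - 9I = [[-7, 9, 21], [0, -1, 0], [0, -1, 0]].
Row 1: (-7)·3 + (9)·y + (21)·z = 0
Row 2: (0)·3 + (-1)·y + (0)·z = 0
Row 3: (0)·3 + (-1)·y + (0)·z = 0
Solving gives y = 0, z = 1.
Check: A·(3, 0, 1) = (27, 0, 9) = 9·(3, 0, 1).

0, 1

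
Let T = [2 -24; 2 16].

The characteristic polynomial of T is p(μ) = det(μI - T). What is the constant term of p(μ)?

80

p(μ) = μ^2 - 18μ + 80.
The constant term is 80.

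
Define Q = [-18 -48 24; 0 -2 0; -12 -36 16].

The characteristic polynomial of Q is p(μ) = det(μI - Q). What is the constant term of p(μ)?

0

p(μ) = μ^3 + 4μ^2 + 4μ.
The constant term is 0.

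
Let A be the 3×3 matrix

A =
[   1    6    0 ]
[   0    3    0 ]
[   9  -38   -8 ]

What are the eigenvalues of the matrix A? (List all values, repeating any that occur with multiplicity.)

Set up det(rI - A) = 0.
Expanding along the first row, p(r) = r^3 + 4r^2 - 29r + 24.
Since p(1) = 0, r = 1 is a root.
Dividing by (r - 1) leaves r^2 + 5r - 24.
The quadratic factors as (r + 8)·(r - 3).
Eigenvalues: -8, 1, 3.

-8, 1, 3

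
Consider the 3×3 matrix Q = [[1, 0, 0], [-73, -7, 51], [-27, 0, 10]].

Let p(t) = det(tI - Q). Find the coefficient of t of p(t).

-67

p(t) = t^3 - 4t^2 - 67t + 70.
The coefficient of t is -67.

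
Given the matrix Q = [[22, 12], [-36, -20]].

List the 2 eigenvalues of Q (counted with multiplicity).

-2, 4

det(Q - λI) = (22 - λ)(-20 - λ) - (12)·(-36) = λ^2 - 2λ - 8.
This factors as (λ + 2)·(λ - 4) = 0.
Eigenvalues: -2, 4.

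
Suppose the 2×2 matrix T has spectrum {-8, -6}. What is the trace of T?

-14

trace(T) is the sum of the eigenvalues: (-8) + (-6) = -14.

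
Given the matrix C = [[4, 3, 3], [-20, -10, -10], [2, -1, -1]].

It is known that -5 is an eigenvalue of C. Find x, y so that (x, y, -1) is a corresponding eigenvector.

1, -2

We need (C + 5I)v = 0.
C + 5I = [[9, 3, 3], [-20, -5, -10], [2, -1, 4]].
Row 1: (9)·x + (3)·y + (3)·-1 = 0
Row 2: (-20)·x + (-5)·y + (-10)·-1 = 0
Row 3: (2)·x + (-1)·y + (4)·-1 = 0
Solving gives x = 1, y = -2.
Check: C·(1, -2, -1) = (-5, 10, 5) = -5·(1, -2, -1).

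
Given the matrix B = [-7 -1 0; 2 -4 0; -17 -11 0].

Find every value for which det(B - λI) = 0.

-6, -5, 0

Compute the characteristic polynomial p(λ) = det(λI - B).
Cofactor expansion gives p(λ) = λ^3 + 11λ^2 + 30λ.
Rational-root test: λ = -5 gives p(-5) = 0.
Factor out (λ + 5): p(λ) = (λ + 5)·(λ^2 + 6λ).
The quadratic factors as (λ + 6)·λ.
Eigenvalues: -6, -5, 0.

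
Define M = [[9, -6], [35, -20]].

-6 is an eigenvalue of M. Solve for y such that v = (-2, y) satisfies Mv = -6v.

We need (M + 6I)v = 0.
M + 6I = [[15, -6], [35, -14]].
Row 1: (15)·-2 + (-6)·y = 0
Row 2: (35)·-2 + (-14)·y = 0
Solving gives y = -5.
Check: M·(-2, -5) = (12, 30) = -6·(-2, -5).

-5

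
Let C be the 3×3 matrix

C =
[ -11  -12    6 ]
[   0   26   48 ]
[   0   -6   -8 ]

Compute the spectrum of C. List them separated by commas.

Set up det(lambda·I - C) = 0.
Expanding along the first row, p(lambda) = lambda^3 - 7·lambda^2 - 118·lambda + 880.
Rational-root test: lambda = 10 gives p(10) = 0.
Factor out (lambda - 10): p(lambda) = (lambda - 10)·(lambda^2 + 3·lambda - 88).
The quadratic factors as (lambda + 11)·(lambda - 8).
Eigenvalues: -11, 8, 10.

-11, 8, 10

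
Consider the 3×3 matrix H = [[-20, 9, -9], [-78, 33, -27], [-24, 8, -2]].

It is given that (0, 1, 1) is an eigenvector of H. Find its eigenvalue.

Compute Hv: H·(0, 1, 1) = (0, 6, 6).
Since Hv = λv, compare component 2: 6 = λ·1, so λ = 6.

6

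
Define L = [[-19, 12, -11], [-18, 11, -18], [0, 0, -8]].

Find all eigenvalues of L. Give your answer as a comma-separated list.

The characteristic polynomial is p(λ) = det(λI - L).
Expanding along the first row, p(λ) = λ^3 + 16λ^2 + 71λ + 56.
Since p(-8) = 0, λ = -8 is a root.
Dividing by (λ + 8) leaves λ^2 + 8λ + 7.
The quadratic factors as (λ + 7)·(λ + 1).
Eigenvalues: -8, -7, -1.

-8, -7, -1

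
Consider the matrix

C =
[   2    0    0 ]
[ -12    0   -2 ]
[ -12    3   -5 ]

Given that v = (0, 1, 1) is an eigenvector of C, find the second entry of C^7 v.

First find the eigenvalue: Cv = (0, -2, -2) = -2·(0, 1, 1), so λ = -2.
Then C^7 v = λ^7·v = (-2)^7·(0, 1, 1) = -128·(0, 1, 1) = (0, -128, -128).

-128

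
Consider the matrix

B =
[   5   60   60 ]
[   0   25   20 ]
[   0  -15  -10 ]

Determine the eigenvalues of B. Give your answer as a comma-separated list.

Set up det(sI - B) = 0.
Expanding along the first row, p(s) = s^3 - 20s^2 + 125s - 250.
Since p(5) = 0, s = 5 is a root.
Factor out (s - 5): p(s) = (s - 5)·(s^2 - 15s + 50).
The quadratic factors as (s - 5)·(s - 10).
Eigenvalues: 5, 5, 10.

5, 5, 10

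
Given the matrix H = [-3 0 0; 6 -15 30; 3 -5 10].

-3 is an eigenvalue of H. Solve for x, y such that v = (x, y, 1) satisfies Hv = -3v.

-1, 2

We need (H + 3I)v = 0.
H + 3I = [[0, 0, 0], [6, -12, 30], [3, -5, 13]].
Row 1: (0)·x + (0)·y + (0)·1 = 0
Row 2: (6)·x + (-12)·y + (30)·1 = 0
Row 3: (3)·x + (-5)·y + (13)·1 = 0
Solving gives x = -1, y = 2.
Check: H·(-1, 2, 1) = (3, -6, -3) = -3·(-1, 2, 1).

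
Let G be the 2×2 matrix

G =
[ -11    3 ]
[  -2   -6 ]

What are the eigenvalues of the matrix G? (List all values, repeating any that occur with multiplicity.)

-9, -8

det(G - sI) = (-11 - s)(-6 - s) - (3)·(-2) = s^2 + 17s + 72.
This factors as (s + 9)·(s + 8) = 0.
Eigenvalues: -9, -8.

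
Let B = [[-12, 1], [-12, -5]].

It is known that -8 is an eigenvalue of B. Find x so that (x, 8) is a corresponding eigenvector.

We need (B + 8I)v = 0.
B + 8I = [[-4, 1], [-12, 3]].
Row 1: (-4)·x + (1)·8 = 0
Row 2: (-12)·x + (3)·8 = 0
Solving gives x = 2.
Check: B·(2, 8) = (-16, -64) = -8·(2, 8).

2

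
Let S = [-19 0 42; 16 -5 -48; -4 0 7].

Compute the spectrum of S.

-7, -5, -5

Set up det(tI - S) = 0.
Expanding along the first row, p(t) = t^3 + 17t^2 + 95t + 175.
Since p(-5) = 0, t = -5 is a root.
Dividing by (t + 5) leaves t^2 + 12t + 35.
The quadratic factors as (t + 7)·(t + 5).
Eigenvalues: -7, -5, -5.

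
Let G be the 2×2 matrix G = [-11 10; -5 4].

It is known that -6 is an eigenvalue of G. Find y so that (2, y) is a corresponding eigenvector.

1

We need (G + 6I)v = 0.
G + 6I = [[-5, 10], [-5, 10]].
Row 1: (-5)·2 + (10)·y = 0
Row 2: (-5)·2 + (10)·y = 0
Solving gives y = 1.
Check: G·(2, 1) = (-12, -6) = -6·(2, 1).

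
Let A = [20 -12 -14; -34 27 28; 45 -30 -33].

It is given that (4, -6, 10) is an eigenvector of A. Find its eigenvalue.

3

Compute Av: A·(4, -6, 10) = (12, -18, 30).
Since Av = λv, compare component 1: 12 = λ·4, so λ = 3.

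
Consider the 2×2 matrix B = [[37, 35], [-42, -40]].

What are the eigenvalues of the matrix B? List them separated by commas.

-5, 2

det(B - μI) = (37 - μ)(-40 - μ) - (35)·(-42) = μ^2 + 3μ - 10.
This factors as (μ + 5)·(μ - 2) = 0.
Eigenvalues: -5, 2.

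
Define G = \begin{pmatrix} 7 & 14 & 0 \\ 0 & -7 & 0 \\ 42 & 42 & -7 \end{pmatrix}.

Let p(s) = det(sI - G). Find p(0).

p(0) = det(0·I − G) = det(−G) = (−1)^3·det(G).
det(G) = 343, so p(0) = -343.

-343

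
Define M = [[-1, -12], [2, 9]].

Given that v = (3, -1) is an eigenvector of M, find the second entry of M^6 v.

First find the eigenvalue: Mv = (9, -3) = 3·(3, -1), so λ = 3.
Then M^6 v = λ^6·v = 3^6·(3, -1) = 729·(3, -1) = (2187, -729).

-729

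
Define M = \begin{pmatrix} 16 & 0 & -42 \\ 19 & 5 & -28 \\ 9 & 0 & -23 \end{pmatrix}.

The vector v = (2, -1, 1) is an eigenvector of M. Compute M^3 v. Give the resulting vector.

(-250, 125, -125)

First find the eigenvalue: Mv = (-10, 5, -5) = -5·(2, -1, 1), so λ = -5.
Then M^3 v = λ^3·v = (-5)^3·(2, -1, 1) = -125·(2, -1, 1) = (-250, 125, -125).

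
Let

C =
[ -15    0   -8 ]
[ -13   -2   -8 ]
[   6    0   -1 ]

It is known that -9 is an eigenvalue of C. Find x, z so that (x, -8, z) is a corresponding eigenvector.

-8, 6

We need (C + 9I)v = 0.
C + 9I = [[-6, 0, -8], [-13, 7, -8], [6, 0, 8]].
Row 1: (-6)·x + (0)·-8 + (-8)·z = 0
Row 2: (-13)·x + (7)·-8 + (-8)·z = 0
Row 3: (6)·x + (0)·-8 + (8)·z = 0
Solving gives x = -8, z = 6.
Check: C·(-8, -8, 6) = (72, 72, -54) = -9·(-8, -8, 6).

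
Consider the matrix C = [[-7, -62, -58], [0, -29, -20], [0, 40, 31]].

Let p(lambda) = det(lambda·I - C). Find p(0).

-693

p(0) = det(0·I − C) = det(−C) = (−1)^3·det(C).
det(C) = 693, so p(0) = -693.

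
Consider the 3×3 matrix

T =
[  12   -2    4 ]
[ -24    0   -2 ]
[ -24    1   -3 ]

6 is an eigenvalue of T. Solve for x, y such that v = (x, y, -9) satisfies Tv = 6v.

We need (T - 6I)v = 0.
T - 6I = [[6, -2, 4], [-24, -6, -2], [-24, 1, -9]].
Row 1: (6)·x + (-2)·y + (4)·-9 = 0
Row 2: (-24)·x + (-6)·y + (-2)·-9 = 0
Row 3: (-24)·x + (1)·y + (-9)·-9 = 0
Solving gives x = 3, y = -9.
Check: T·(3, -9, -9) = (18, -54, -54) = 6·(3, -9, -9).

3, -9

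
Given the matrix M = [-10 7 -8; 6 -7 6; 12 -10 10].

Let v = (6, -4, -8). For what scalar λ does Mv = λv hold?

-4

Compute Mv: M·(6, -4, -8) = (-24, 16, 32).
Since Mv = λv, compare component 1: -24 = λ·6, so λ = -4.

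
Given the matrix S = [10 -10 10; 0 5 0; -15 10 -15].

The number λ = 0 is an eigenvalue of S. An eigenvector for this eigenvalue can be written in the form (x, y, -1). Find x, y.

We need (S)v = 0.
S = [[10, -10, 10], [0, 5, 0], [-15, 10, -15]].
Row 1: (10)·x + (-10)·y + (10)·-1 = 0
Row 2: (0)·x + (5)·y + (0)·-1 = 0
Row 3: (-15)·x + (10)·y + (-15)·-1 = 0
Solving gives x = 1, y = 0.
Check: S·(1, 0, -1) = (0, 0, 0) = 0·(1, 0, -1).

1, 0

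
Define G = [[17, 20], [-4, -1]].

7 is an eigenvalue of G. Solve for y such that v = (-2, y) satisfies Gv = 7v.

1

We need (G - 7I)v = 0.
G - 7I = [[10, 20], [-4, -8]].
Row 1: (10)·-2 + (20)·y = 0
Row 2: (-4)·-2 + (-8)·y = 0
Solving gives y = 1.
Check: G·(-2, 1) = (-14, 7) = 7·(-2, 1).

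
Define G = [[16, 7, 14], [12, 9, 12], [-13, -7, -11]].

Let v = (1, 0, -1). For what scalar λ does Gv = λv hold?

2

Compute Gv: G·(1, 0, -1) = (2, 0, -2).
Since Gv = λv, compare component 1: 2 = λ·1, so λ = 2.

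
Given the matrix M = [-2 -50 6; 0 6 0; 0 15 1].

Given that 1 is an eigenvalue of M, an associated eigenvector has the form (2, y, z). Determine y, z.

We need (M - 1I)v = 0.
M - 1I = [[-3, -50, 6], [0, 5, 0], [0, 15, 0]].
Row 1: (-3)·2 + (-50)·y + (6)·z = 0
Row 2: (0)·2 + (5)·y + (0)·z = 0
Row 3: (0)·2 + (15)·y + (0)·z = 0
Solving gives y = 0, z = 1.
Check: M·(2, 0, 1) = (2, 0, 1) = 1·(2, 0, 1).

0, 1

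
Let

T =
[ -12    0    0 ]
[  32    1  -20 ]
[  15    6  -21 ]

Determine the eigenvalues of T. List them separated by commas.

-12, -11, -9

The characteristic polynomial is p(r) = det(rI - T).
Expanding the 3×3 determinant: p(r) = r^3 + 32r^2 + 339r + 1188.
Try r = -9: p(-9) = 0, so -9 is a root.
Dividing by (r + 9) leaves r^2 + 23r + 132.
The quadratic factors as (r + 12)·(r + 11).
Eigenvalues: -12, -11, -9.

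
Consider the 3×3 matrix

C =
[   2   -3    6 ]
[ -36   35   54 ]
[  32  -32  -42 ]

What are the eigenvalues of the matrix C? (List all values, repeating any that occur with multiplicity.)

The characteristic polynomial is p(t) = det(tI - C).
Expanding the 3×3 determinant: p(t) = t^3 + 5t^2 - 56t - 60.
Try t = 6: p(6) = 0, so 6 is a root.
Dividing by (t - 6) leaves t^2 + 11t + 10.
The quadratic factors as (t + 10)·(t + 1).
Eigenvalues: -10, -1, 6.

-10, -1, 6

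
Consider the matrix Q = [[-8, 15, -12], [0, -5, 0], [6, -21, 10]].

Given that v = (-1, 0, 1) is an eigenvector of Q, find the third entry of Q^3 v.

64

First find the eigenvalue: Qv = (-4, 0, 4) = 4·(-1, 0, 1), so λ = 4.
Then Q^3 v = λ^3·v = 4^3·(-1, 0, 1) = 64·(-1, 0, 1) = (-64, 0, 64).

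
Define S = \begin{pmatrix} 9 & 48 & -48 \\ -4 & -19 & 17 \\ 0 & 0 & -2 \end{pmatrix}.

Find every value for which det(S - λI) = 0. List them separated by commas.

Set up det(lambda·I - S) = 0.
Expanding the 3×3 determinant: p(lambda) = lambda^3 + 12·lambda^2 + 41·lambda + 42.
Try lambda = -2: p(-2) = 0, so -2 is a root.
Dividing by (lambda + 2) leaves lambda^2 + 10·lambda + 21.
The quadratic factors as (lambda + 7)·(lambda + 3).
Eigenvalues: -7, -3, -2.

-7, -3, -2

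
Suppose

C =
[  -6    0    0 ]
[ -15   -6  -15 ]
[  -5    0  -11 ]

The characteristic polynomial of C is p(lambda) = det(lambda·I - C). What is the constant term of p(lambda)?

396

p(lambda) = lambda^3 + 23·lambda^2 + 168·lambda + 396.
The constant term is 396.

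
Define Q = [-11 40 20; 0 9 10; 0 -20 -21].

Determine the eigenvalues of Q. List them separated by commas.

-11, -11, -1

Set up det(tI - Q) = 0.
Cofactor expansion gives p(t) = t^3 + 23t^2 + 143t + 121.
Try t = -1: p(-1) = 0, so -1 is a root.
Factor out (t + 1): p(t) = (t + 1)·(t^2 + 22t + 121).
The quadratic factor is (t + 11)^2.
Eigenvalues: -11, -11, -1.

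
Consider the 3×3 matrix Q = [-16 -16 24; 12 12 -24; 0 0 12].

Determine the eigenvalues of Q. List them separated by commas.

Set up det(sI - Q) = 0.
Cofactor expansion gives p(s) = s^3 - 8s^2 - 48s.
Try s = 12: p(12) = 0, so 12 is a root.
Factor out (s - 12): p(s) = (s - 12)·(s^2 + 4s).
The quadratic factors as (s + 4)·s.
Eigenvalues: -4, 0, 12.

-4, 0, 12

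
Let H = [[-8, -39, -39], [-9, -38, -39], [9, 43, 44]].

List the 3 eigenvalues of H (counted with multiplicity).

The characteristic polynomial is p(s) = det(sI - H).
Expanding along the first row, p(s) = s^3 + 2s^2 - 43s + 40.
Try s = 1: p(1) = 0, so 1 is a root.
Dividing by (s - 1) leaves s^2 + 3s - 40.
The quadratic factors as (s + 8)·(s - 5).
Eigenvalues: -8, 1, 5.

-8, 1, 5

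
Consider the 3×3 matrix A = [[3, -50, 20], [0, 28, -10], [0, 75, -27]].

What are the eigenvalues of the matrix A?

-2, 3, 3

Compute the characteristic polynomial p(lambda) = det(lambda·I - A).
Cofactor expansion gives p(lambda) = lambda^3 - 4·lambda^2 - 3·lambda + 18.
Since p(-2) = 0, lambda = -2 is a root.
Dividing by (lambda + 2) leaves lambda^2 - 6·lambda + 9.
The quadratic factor is (lambda - 3)^2.
Eigenvalues: -2, 3, 3.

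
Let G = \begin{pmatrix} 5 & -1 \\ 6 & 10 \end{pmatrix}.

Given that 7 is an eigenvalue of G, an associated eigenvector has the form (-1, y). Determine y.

2

We need (G - 7I)v = 0.
G - 7I = [[-2, -1], [6, 3]].
Row 1: (-2)·-1 + (-1)·y = 0
Row 2: (6)·-1 + (3)·y = 0
Solving gives y = 2.
Check: G·(-1, 2) = (-7, 14) = 7·(-1, 2).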